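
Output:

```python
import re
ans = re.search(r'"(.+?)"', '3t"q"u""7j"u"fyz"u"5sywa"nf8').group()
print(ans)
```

"q"

`search` walks the string left to right and returns the first match it finds.
The match spans [2:5] → '"q"'.
Captured: group 1 = 'q'.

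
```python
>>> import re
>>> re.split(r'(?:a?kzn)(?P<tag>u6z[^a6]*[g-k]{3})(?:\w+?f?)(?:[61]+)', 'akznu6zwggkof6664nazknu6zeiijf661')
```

['', 'u6zwggk', '4nazknu6zeiijf661']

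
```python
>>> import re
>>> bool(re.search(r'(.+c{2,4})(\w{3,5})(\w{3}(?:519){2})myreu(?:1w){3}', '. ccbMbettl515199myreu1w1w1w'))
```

The pattern matches one or more of any character, then 2 to 4 of the literal 'c' (captured); then 3 to 5 of a word character (captured); then exactly 3 of a word character, then the literal '519' repeated 2 times (captured); then the literal 'my', then the literal 'reu', then the literal '1w' repeated 3 times.
`re.search` scans for the first position where the pattern succeeds.
Here the pattern never matches, so the call returns None, and `bool(None)` is False.

False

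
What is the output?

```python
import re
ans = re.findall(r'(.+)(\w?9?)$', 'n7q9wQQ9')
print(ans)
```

[('n7q9wQQ9', '')]

2 groups means the one result is a tuple of 2 captured strings — 1 here.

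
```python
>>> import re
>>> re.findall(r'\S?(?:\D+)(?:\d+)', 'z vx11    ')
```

Pattern: optionally a non-whitespace character; then one or more of a non-digit (non-capturing group); then one or more of a digit (non-capturing group).
Walking the string: at [0:6] → 'z vx11'.
No capturing groups, so `findall` returns the 1 full match string.

['z vx11']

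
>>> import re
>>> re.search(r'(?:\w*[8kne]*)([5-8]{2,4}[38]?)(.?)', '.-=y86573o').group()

The match spans [3:10] → 'y86573o'.

'y86573o'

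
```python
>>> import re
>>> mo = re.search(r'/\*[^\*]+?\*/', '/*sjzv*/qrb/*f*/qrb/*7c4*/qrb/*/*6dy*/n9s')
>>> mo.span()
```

(0, 8)

The match spans [0:8] → '/*sjzv*/'.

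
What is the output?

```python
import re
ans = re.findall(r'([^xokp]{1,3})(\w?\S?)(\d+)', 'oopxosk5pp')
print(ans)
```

3 groups means the one result is a tuple of 3 captured strings — 1 here.

[('s', 'k', '5')]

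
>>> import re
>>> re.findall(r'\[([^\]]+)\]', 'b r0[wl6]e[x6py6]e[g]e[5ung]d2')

['wl6', 'x6py6', 'g', '5ung']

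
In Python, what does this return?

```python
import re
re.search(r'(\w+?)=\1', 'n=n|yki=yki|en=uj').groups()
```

After group 1 captures some text, `\1` only succeeds where that same text appears again.
`re.search` scans for the first position where the pattern succeeds.
The match spans [0:3] → 'n=n'.
Captured: group 1 = 'n'.

('n',)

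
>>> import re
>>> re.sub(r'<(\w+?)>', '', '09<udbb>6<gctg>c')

'096c'

Every occurrence is swapped for ''.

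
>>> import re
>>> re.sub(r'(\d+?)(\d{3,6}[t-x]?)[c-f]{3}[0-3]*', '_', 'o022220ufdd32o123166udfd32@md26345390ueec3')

This matches one or more of a digit (lazy) (captured); then 3 to 6 of a digit, then optionally a character in [t-x] (captured); then exactly 3 of a character in [c-f], then zero or more of a character in [0-3].
Matches: at [1:13] → '022220ufdd32'; at [14:26] → '123166udfd32'; at [29:42] → '26345390ueec3'.
`sub` substitutes '_' at each match site.

'o_o_@md_'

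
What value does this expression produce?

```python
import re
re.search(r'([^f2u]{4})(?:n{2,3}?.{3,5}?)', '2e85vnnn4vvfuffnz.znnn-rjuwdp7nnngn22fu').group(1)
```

This matches exactly 4 of any character except [f2u] (captured); then 2 to 3 of the literal 'n' (lazy), then 3 to 5 of any character (lazy) (non-capturing group).
Because the quantifier is non-greedy, it stops expanding at the earliest point where the rest of the pattern can succeed.
`search` walks the string left to right and returns the first match it finds.
The match spans [1:10] → 'e85vnnn4v'.
Captured: group 1 = 'e85v'.

'e85v'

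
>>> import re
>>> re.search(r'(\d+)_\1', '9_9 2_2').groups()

The match spans [0:3] → '9_9'.
Captured: group 1 = '9'.

('9',)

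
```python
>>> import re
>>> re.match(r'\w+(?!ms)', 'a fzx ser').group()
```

With `match`, the pattern is implicitly anchored at the beginning.
The match spans [0:1] → 'a'.

'a'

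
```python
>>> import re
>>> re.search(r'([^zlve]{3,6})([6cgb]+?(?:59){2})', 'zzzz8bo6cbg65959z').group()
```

'8bo6cbg65959'

This matches 3 to 6 of any character except [zlve] (captured); then one or more of one of [6cgb] (lazy), then the literal '59' repeated 2 times (captured).
`search` walks the string left to right and returns the first match it finds.
The match spans [4:16] → '8bo6cbg65959'.
Captured: group 1 = '8bo6cb', group 2 = 'g65959'.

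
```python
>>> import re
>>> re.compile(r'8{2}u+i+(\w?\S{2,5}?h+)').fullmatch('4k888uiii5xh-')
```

None

This matches exactly 2 of a literal '8'; then one or more of the literal 'u', then one or more of the literal 'i'; then optionally a word character, then 2 to 5 of a non-whitespace character (lazy), then one or more of a literal 'h' (captured).
`fullmatch` succeeds only if the pattern covers the string from start to end.
Here the pattern can't cover the whole string, so the call returns None.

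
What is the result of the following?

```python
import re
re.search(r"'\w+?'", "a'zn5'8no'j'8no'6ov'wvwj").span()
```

(1, 6)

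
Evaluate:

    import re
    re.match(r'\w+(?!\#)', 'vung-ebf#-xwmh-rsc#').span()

`re.match` won't scan ahead — the pattern has to work from the very first character.
The match spans [0:4] → 'vung'.

(0, 4)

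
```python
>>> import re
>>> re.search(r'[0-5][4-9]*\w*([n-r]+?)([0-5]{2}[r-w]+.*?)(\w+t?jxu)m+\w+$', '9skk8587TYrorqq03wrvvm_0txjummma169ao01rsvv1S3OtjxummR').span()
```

(5, 54)

Pattern: a character in [0-5], then zero or more of a character in [4-9], then zero or more of a word character; then one or more of a character in [n-r] (lazy) (captured); then exactly 2 of a character in [0-5], then one or more of a character in [r-w], then zero or more of any character (lazy) (captured); then one or more of a word character, then optionally a literal 't', then the literal 'jxu' (captured); then one or more of a literal 'm', then one or more of a word character; then anchored at the end.
`re.search` scans for the first position where the pattern succeeds.
The match spans [5:54] → '587TYrorqq03wrvvm_0txjummma169ao01rsvv1S3OtjxummR'.
Captured: group 1 = 'o', group 2 = '01rsvv', group 3 = '1S3Otjxu'.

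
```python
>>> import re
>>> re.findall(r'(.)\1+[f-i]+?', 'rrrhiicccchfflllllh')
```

['r', 'c', 'l']

`\1` has to match the exact text group 1 already captured.
Matches: at [0:4] match 'rrrh', group 1 = 'r'; at [6:11] match 'cccch', group 1 = 'c'; at [13:19] match 'lllllh', group 1 = 'l'.
Because there's exactly one group, `findall` drops the full match and keeps group 1 from each hit.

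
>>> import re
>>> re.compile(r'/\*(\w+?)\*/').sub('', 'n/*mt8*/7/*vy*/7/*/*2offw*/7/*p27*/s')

'n77/*7s'

Matches: at [1:8] → '/*mt8*/'; at [9:15] → '/*vy*/'; at [18:27] → '/*2offw*/'; at [28:35] → '/*p27*/'.
`sub` substitutes '' at each match site.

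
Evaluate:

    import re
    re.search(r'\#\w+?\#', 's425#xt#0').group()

Unlike `match`, `search` isn't anchored — it looks for the pattern anywhere in the string.
The match spans [4:8] → '#xt#'.

'#xt#'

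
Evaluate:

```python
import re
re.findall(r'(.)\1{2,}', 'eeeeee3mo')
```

['e']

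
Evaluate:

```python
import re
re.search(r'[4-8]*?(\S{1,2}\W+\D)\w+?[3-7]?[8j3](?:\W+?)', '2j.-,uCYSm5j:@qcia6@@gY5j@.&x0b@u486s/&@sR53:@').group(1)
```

'2j.-,u'

The match spans [0:13] → '2j.-,uCYSm5j:'.
Captured: group 1 = '2j.-,u'.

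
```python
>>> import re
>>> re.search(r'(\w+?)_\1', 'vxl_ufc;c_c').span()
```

The backreference `\1` re-matches whatever the first group consumed, character for character.
The match spans [8:11] → 'c_c'.

(8, 11)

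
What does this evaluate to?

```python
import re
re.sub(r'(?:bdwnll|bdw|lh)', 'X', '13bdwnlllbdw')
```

'13XlX'

Alternation isn't longest-match — the leftmost alternative that fits at this position is chosen.
Matches: at [2:8] → 'bdwnll'; at [9:12] → 'bdw'.
`sub` substitutes 'X' at each match site.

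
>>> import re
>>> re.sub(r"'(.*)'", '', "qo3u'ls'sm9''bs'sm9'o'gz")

Every occurrence is swapped for ''.

'qo3ugz'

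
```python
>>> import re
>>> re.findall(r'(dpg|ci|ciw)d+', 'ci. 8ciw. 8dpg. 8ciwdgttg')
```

Scanning left to right: at [17:21] match 'ciwd', group 1 = 'ciw'.
Because there's exactly one group, `findall` drops the full match and keeps group 1 from the one hit.

['ciw']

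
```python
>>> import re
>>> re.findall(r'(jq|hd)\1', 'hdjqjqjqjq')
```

`\1` has to match the exact text group 1 already captured.
Walking the string: at [2:6] match 'jqjq', group 1 = 'jq'; at [6:10] match 'jqjq', group 1 = 'jq'.
One capturing group, so `findall` returns just the captured substring from each match — 2 in all.

['jq', 'jq']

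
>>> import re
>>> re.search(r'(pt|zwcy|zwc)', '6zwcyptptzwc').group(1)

Alternation tries branches left to right and keeps the first one that lets the overall match succeed at that position.
`re.search` tries every starting position until one works.
The match spans [1:5] → 'zwcy'.
Captured: group 1 = 'zwcy'.

'zwcy'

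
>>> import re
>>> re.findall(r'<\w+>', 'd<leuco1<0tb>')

Scanning left to right: at [8:13] → '<0tb>'.
`findall` yields the raw match text (1 of them) because the pattern has no groups.

['<0tb>']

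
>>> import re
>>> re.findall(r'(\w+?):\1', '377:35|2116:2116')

['2116']

`\1` is not a pattern — it's the concrete string captured by group 1, re-applied verbatim.
Walking the string: at [7:16] match '2116:2116', group 1 = '2116'.
One capturing group, so `findall` returns just the captured substring from the one match — 1 in all.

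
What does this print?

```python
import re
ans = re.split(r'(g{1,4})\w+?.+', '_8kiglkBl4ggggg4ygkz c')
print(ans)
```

With a capturing group present, the delimiter's captured portion is kept in the result list.

['_8ki', 'g', '']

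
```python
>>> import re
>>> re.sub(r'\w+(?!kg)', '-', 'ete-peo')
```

A negative assertion filters positions out without eating any characters.
Each match is replaced by '-'.

'---'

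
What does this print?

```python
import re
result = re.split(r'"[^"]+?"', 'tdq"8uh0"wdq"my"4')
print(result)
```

Matches to split on: at [3:9] → '"8uh0"'; at [12:16] → '"my"'.
`split` removes every match and returns the 3 fragments in between.

['tdq', 'wdq', '4']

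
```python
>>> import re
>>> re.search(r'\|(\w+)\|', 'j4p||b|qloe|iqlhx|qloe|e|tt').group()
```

`search` walks the string left to right and returns the first match it finds.
The match spans [4:7] → '|b|'.
Captured: group 1 = 'b'.

'|b|'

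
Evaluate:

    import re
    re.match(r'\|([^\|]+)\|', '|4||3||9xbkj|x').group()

`re.match` won't scan ahead — the pattern has to work from the very first character.
The match spans [0:3] → '|4|'.
Captured: group 1 = '4'.

'|4|'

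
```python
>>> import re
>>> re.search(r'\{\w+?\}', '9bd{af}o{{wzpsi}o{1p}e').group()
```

`re.search` tries every starting position until one works.
The match spans [3:7] → '{af}'.

'{af}'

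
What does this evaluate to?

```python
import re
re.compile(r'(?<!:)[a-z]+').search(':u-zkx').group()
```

'zkx'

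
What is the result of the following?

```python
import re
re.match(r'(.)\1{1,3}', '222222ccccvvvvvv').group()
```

'2222'

After group 1 captures some text, `\1` only succeeds where that same text appears again.
With `match`, the pattern is implicitly anchored at the beginning.
The match spans [0:4] → '2222'.
Captured: group 1 = '2'.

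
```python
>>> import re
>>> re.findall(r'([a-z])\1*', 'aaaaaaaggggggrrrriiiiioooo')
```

A backreference is literal: `\1` must see the identical characters the first group matched.
Matches: at [0:7] match 'aaaaaaa', group 1 = 'a'; at [7:13] match 'gggggg', group 1 = 'g'; at [13:17] match 'rrrr', group 1 = 'r'; at [17:22] match 'iiiii', group 1 = 'i'; at [22:26] match 'oooo', group 1 = 'o'.
Because there's exactly one group, `findall` drops the full match and keeps group 1 from each hit.

['a', 'g', 'r', 'i', 'o']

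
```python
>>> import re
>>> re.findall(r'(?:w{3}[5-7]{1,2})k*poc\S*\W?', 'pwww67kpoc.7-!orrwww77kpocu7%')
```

['www67kpoc.7-!orrwww77kpocu7%']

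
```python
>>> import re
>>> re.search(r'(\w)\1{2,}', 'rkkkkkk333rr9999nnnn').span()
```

(1, 7)

The backreference `\1` re-matches whatever the first group consumed, character for character.
`re.search` scans for the first position where the pattern succeeds.
The match spans [1:7] → 'kkkkkk'.
Captured: group 1 = 'k'.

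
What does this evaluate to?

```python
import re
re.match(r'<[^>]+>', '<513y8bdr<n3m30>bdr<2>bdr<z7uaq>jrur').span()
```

(0, 16)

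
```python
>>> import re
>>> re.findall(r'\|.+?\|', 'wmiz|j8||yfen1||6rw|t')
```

['|j8|', '|yfen1|', '|6rw|']

The `?` after the quantifier makes it lazy — it takes as little as possible before letting the rest of the pattern try.
Matches: at [4:8] → '|j8|'; at [8:15] → '|yfen1|'; at [15:20] → '|6rw|'.
`findall` yields the raw match text (3 of them) because the pattern has no groups.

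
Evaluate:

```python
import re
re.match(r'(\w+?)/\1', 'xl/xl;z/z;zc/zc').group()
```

A backreference is literal: `\1` must see the identical characters the first group matched.
With `match`, the pattern is implicitly anchored at the beginning.
The match spans [0:5] → 'xl/xl'.
Captured: group 1 = 'xl'.

'xl/xl'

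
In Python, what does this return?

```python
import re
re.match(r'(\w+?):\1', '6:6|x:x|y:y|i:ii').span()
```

A backreference is literal: `\1` must see the identical characters the first group matched.
With `match`, the pattern is implicitly anchored at the beginning.
The match spans [0:3] → '6:6'.
Captured: group 1 = '6'.

(0, 3)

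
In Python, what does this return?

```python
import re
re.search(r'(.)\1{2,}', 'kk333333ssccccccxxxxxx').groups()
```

('3',)

After group 1 captures some text, `\1` only succeeds where that same text appears again.
`re.search` tries every starting position until one works.
The match spans [2:8] → '333333'.
Captured: group 1 = '3'.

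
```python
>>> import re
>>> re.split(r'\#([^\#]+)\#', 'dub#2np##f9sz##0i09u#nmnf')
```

Because the pattern has a capturing group, `split` also inserts each captured text between the pieces.

['dub', '2np', '', 'f9sz', '', '0i09u', 'nmnf']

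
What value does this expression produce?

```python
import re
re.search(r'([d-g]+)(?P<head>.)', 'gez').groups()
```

('ge', 'z')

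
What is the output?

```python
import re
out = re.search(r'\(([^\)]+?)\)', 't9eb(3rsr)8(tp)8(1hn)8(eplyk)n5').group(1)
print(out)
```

3rsr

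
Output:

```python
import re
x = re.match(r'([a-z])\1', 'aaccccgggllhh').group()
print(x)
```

The backreference `\1` re-matches whatever the first group consumed, character for character.
`re.match` only tries the pattern at the start of the string.
The match spans [0:2] → 'aa'.
Captured: group 1 = 'a'.

aa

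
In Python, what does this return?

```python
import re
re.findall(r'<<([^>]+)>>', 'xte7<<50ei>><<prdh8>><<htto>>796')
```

['50ei', 'prdh8', 'htto']

`findall` collects group 1 from each match (3 total).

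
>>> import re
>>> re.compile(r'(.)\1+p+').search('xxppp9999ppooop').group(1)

'x'

The match spans [0:5] → 'xxppp'.
Captured: group 1 = 'x'.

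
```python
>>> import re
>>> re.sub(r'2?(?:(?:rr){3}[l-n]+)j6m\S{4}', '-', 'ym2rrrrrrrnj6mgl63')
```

'ym2r-'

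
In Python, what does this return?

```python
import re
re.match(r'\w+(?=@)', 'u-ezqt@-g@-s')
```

None

`re.match` only tries the pattern at the start of the string.
Here the pattern fails at index 0, so the call returns None.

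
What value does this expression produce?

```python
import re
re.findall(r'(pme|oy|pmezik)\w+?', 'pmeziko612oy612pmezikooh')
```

Branches in `(...|...)` are attempted left-to-right; the first branch that allows the whole pattern to succeed is taken.
Walking the string: at [0:4] match 'pmez', group 1 = 'pme'; at [10:13] match 'oy6', group 1 = 'oy'; at [15:19] match 'pmez', group 1 = 'pme'.
`findall` collects group 1 from each match (3 total).

['pme', 'oy', 'pme']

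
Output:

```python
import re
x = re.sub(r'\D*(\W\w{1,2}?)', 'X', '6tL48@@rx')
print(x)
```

6tL48Xx

This matches zero or more of a non-digit; then a non-word character, then 1 to 2 of a word character (lazy) (captured).
Matches: at [5:8] → '@@r'.
Each match is replaced by 'X'.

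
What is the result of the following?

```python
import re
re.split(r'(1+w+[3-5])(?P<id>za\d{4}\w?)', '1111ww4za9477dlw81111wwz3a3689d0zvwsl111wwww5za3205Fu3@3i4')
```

Pattern: one or more of a literal '1', then one or more of the literal 'w', then a character in [3-5] (captured); then the literal 'za', then exactly 4 of a digit, then optionally a word character (captured as 'id').
Matches to split on: at [0:14] → '1111ww4za9477d'; at [37:52] → '111wwww5za3205F'.
`re.split` interleaves the captured-group text with the surrounding fragments.

['', '1111ww4', 'za9477d', 'lw81111wwz3a3689d0zvwsl', '111wwww5', 'za3205F', 'u3@3i4']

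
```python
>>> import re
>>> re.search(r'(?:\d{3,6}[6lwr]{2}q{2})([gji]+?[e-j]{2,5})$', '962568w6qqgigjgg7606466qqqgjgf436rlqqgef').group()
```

'436rlqqgef'

The pattern matches 3 to 6 of a digit, then exactly 2 of one of [6lwr], then exactly 2 of a literal 'q' (non-capturing group); then one or more of one of [gji] (lazy), then 2 to 5 of a character in [e-j] (captured); then anchored at the end.
Unlike `match`, `search` isn't anchored — it looks for the pattern anywhere in the string.
The match spans [30:40] → '436rlqqgef'.
Captured: group 1 = 'gef'.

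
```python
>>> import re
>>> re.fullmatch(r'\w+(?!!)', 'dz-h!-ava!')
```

For `fullmatch`, every character of the input must be accounted for by the pattern.
Here the string isn't matched end-to-end, so the call returns None.

None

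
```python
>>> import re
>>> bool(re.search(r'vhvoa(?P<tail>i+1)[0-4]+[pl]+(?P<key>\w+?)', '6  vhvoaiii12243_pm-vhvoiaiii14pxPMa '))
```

This matches the literal 'vhv', then the literal 'oa'; then one or more of a literal 'i', then the literal '1' (captured as 'tail'); then one or more of a character in [0-4]; then one or more of one of [pl]; then one or more of a word character (lazy) (captured as 'key').
`re.search` scans for the first position where the pattern succeeds.
Here nothing in the string fits, so the call returns None, and `bool(None)` is False.

False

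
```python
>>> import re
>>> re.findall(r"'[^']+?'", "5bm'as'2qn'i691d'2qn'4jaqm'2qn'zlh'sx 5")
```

Matches: at [3:7] → "'as'"; at [10:17] → "'i691d'"; at [20:27] → "'4jaqm'"; at [30:35] → "'zlh'".
With no groups in the pattern, `findall` gives back each whole match — 4 here.

["'as'", "'i691d'", "'4jaqm'", "'zlh'"]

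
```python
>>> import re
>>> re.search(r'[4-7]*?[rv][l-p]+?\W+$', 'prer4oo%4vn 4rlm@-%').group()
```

The pattern matches zero or more of a character in [4-7] (lazy), then one of [rv]; then one or more of a character in [l-p] (lazy), then one or more of a non-word character; then anchored at the end.
`search` walks the string left to right and returns the first match it finds.
The match spans [12:19] → '4rlm@-%'.

'4rlm@-%'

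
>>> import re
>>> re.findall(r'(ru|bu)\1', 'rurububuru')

`\1` has to match the exact text group 1 already captured.
Scanning left to right: at [0:4] match 'ruru', group 1 = 'ru'; at [4:8] match 'bubu', group 1 = 'bu'.
With a single group, `findall` returns only what that group captured — 2 items.

['ru', 'bu']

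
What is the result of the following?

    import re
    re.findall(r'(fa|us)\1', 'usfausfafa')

['fa']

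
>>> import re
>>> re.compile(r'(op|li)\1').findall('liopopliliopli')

['op', 'li']

`\1` has to match the exact text group 1 already captured.
Walking the string: at [2:6] match 'opop', group 1 = 'op'; at [6:10] match 'lili', group 1 = 'li'.
`findall` collects group 1 from each match (2 total).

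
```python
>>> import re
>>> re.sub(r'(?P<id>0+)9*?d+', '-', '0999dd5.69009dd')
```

This matches one or more of a literal '0' (captured as 'id'); then zero or more of the literal '9' (lazy), then one or more of the literal 'd'.
Matches: at [0:6] → '0999dd'; at [10:15] → '009dd'.
Every occurrence is swapped for '-'.

'-5.69-'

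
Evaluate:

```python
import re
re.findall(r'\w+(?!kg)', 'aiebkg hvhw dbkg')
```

['aiebkg', 'hvhw', 'dbkg']

The negative lookahead/lookbehind blocks any match where the forbidden context is present.
`findall` yields the raw match text (3 of them) because the pattern has no groups.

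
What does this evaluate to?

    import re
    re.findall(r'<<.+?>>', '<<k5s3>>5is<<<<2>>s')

['<<k5s3>>', '<<<<2>>']

With the lazy modifier that quantifier settles for the fewest repetitions that let the rest of the pattern succeed (the atoms after it are unaffected and can still be greedy).
Scanning left to right: at [0:8] → '<<k5s3>>'; at [11:18] → '<<<<2>>'.
With no groups in the pattern, `findall` gives back each whole match — 2 here.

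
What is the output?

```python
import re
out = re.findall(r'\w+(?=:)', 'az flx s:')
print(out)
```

Because the assertion is zero-width, the text it checks is not consumed and won't appear in the result.
No capturing groups, so `findall` returns the 1 full match string.

['s']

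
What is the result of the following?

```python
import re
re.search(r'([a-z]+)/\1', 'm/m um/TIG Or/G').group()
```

`\1` is not a pattern — it's the concrete string captured by group 1, re-applied verbatim.
`re.search` scans for the first position where the pattern succeeds.
The match spans [0:3] → 'm/m'.
Captured: group 1 = 'm'.

'm/m'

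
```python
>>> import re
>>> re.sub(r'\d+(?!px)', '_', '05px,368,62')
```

'_5px,_,_'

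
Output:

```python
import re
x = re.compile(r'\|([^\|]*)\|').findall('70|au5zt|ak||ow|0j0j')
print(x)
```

Because there's exactly one group, `findall` drops the full match and keeps group 1 from each hit.

['au5zt', '']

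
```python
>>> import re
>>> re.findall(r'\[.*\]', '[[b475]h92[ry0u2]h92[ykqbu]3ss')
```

['[[b475]h92[ry0u2]h92[ykqbu]']

Walking the string: at [0:27] → '[[b475]h92[ry0u2]h92[ykqbu]'.
With no groups in the pattern, `findall` gives back each whole match — 1 here.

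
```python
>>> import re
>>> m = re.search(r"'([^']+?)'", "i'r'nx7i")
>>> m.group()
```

"'r'"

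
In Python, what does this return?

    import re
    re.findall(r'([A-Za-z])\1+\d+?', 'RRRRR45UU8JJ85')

After group 1 captures some text, `\1` only succeeds where that same text appears again.
`findall` collects group 1 from each match (3 total).

['R', 'U', 'J']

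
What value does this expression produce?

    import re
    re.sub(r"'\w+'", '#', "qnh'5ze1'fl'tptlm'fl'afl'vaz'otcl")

"qnh#fl#fl#vaz'otcl"

Every occurrence is swapped for '#'.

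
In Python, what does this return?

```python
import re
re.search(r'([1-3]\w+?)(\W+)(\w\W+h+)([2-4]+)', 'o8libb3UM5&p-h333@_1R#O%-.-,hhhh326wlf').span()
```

(6, 17)

Pattern: a character in [1-3], then one or more of a word character (lazy) (captured); then one or more of a non-word character (captured); then a word character, then one or more of a non-word character, then one or more of the literal 'h' (captured); then one or more of a character in [2-4] (captured).
The match spans [6:17] → '3UM5&p-h333'.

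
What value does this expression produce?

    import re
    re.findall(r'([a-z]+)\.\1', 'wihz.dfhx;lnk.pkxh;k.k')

`\1` has to match the exact text group 1 already captured.
Matches: at [19:22] match 'k.k', group 1 = 'k'.
With a single group, `findall` returns only what that group captured — 1 item.

['k']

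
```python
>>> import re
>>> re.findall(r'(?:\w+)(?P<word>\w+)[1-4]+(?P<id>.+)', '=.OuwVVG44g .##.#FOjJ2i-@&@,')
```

[('4', 'g .##.#FOjJ2i-@&@,')]

Pattern: one or more of a word character (non-capturing group); then one or more of a word character (captured as 'word'); then one or more of a character in [1-4]; then one or more of any character (captured as 'id').
Walking the string: at [2:28] match 'OuwVVG44g .##.#FOjJ2i-@&@,', groups = ('4', 'g .##.#FOjJ2i-@&@,').
Multiple groups make `findall` return tuples — one 2-tuple for the one match.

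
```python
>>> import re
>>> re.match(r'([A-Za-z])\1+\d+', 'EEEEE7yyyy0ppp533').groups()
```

('E',)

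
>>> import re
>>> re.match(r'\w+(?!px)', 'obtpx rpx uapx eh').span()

(0, 5)

`re.match` only tries the pattern at the start of the string.
The match spans [0:5] → 'obtpx'.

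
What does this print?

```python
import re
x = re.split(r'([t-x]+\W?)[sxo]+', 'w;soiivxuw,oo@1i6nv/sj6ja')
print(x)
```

['', 'w;', 'ii', 'vxuw,', '@1i6n', 'v/', 'j6ja']

With a capturing group present, the delimiter's captured portion is kept in the result list.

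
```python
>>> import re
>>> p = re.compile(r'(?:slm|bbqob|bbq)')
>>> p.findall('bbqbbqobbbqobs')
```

['bbq', 'bbqob', 'bbqob']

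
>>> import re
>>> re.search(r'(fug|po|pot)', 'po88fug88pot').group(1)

'po'

The match spans [0:2] → 'po'.
Captured: group 1 = 'po'.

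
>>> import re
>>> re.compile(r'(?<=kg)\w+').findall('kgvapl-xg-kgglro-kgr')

['vapl', 'glro', 'r']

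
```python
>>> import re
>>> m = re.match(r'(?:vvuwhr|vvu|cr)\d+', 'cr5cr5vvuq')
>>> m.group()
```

`re.match` won't scan ahead — the pattern has to work from the very first character.
The match spans [0:3] → 'cr5'.

'cr5'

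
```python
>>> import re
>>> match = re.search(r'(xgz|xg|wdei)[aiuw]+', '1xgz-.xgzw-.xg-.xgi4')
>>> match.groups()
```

('xgz',)

`re.search` tries every starting position until one works.
The match spans [6:10] → 'xgzw'.
Captured: group 1 = 'xgz'.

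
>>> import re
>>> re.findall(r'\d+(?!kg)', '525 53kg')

['525', '5']

The negative lookaround is zero-width — it rules out positions where the adjacent text would match, without consuming anything.
Since nothing is captured, `findall` lists the 2 matched substrings directly.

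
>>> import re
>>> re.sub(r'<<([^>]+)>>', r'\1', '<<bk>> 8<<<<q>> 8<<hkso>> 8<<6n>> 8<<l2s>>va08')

The replacement refers to a captured group, so each match is rewritten using its own captured text.

'bk 8<<q 8hkso 86n 8l2sva08'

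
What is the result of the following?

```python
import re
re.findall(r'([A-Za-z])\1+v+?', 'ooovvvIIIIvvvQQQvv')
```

['o', 'I', 'Q']

`\1` is not a pattern — it's the concrete string captured by group 1, re-applied verbatim.
Matches: at [0:4] match 'ooov', group 1 = 'o'; at [6:11] match 'IIIIv', group 1 = 'I'; at [13:17] match 'QQQv', group 1 = 'Q'.
With a single group, `findall` returns only what that group captured — 3 items.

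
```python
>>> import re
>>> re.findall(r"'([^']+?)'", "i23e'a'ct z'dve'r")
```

Because there's exactly one group, `findall` drops the full match and keeps group 1 from each hit.

['a', 'dve']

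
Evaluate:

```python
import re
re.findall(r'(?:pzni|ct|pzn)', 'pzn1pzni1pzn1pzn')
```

['pzn', 'pzni', 'pzn', 'pzn']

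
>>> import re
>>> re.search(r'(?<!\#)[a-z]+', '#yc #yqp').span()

(2, 3)

`(?!…)`/`(?<!…)` only lets a position through if the neighbouring text does NOT match; no characters are consumed.
`re.search` scans for the first position where the pattern succeeds.
The match spans [2:3] → 'c'.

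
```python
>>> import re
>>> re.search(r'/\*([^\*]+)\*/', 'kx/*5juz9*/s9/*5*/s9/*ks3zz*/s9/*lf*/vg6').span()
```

(2, 11)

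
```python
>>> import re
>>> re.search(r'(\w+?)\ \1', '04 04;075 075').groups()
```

The backreference `\1` re-matches whatever the first group consumed, character for character.
Unlike `match`, `search` isn't anchored — it looks for the pattern anywhere in the string.
The match spans [0:5] → '04 04'.
Captured: group 1 = '04'.

('04',)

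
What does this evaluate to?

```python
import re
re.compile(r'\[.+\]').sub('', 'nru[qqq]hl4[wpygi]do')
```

'nrudo'

Matches: at [3:18] → '[qqq]hl4[wpygi]'.
Every occurrence is swapped for ''.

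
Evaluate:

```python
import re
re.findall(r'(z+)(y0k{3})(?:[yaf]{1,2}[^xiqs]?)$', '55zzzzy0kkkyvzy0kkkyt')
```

[('z', 'y0kkk')]

The pattern matches one or more of a literal 'z' (captured); then the literal 'y0', then exactly 3 of a literal 'k' (captured); then 1 to 2 of one of [yaf], then optionally any character except [xiqs] (non-capturing group); then anchored at the end.
Matches: at [13:21] match 'zy0kkkyt', groups = ('z', 'y0kkk').
Multiple groups make `findall` return tuples — one 2-tuple for the one match.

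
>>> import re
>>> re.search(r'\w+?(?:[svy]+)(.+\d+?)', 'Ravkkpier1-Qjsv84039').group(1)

The match spans [0:20] → 'Ravkkpier1-Qjsv84039'.
Captured: group 1 = 'kkpier1-Qjsv84039'.

'kkpier1-Qjsv84039'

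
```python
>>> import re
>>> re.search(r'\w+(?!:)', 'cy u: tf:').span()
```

The negative lookahead/lookbehind blocks any match where the forbidden context is present.
Unlike `match`, `search` isn't anchored — it looks for the pattern anywhere in the string.
The match spans [0:2] → 'cy'.

(0, 2)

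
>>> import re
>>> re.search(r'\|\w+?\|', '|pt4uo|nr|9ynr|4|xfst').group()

The match spans [0:7] → '|pt4uo|'.

'|pt4uo|'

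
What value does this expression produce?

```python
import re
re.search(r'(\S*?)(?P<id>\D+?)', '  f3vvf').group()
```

' '

The match spans [0:1] → ' '.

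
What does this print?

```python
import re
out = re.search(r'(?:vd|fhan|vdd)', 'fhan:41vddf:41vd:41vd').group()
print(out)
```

fhan

`re.search` scans for the first position where the pattern succeeds.
The match spans [0:4] → 'fhan'.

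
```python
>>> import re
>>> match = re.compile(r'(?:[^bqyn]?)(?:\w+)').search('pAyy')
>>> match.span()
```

Pattern: optionally any character except [bqyn] (non-capturing group); then one or more of a word character (non-capturing group).
`search` walks the string left to right and returns the first match it finds.
The match spans [0:4] → 'pAyy'.

(0, 4)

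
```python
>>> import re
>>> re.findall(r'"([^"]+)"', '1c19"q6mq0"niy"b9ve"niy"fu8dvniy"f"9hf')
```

['q6mq0', 'b9ve', 'fu8dvniy']

Walking the string: at [4:11] match '"q6mq0"', group 1 = 'q6mq0'; at [14:20] match '"b9ve"', group 1 = 'b9ve'; at [23:33] match '"fu8dvniy"', group 1 = 'fu8dvniy'.
With a single group, `findall` returns only what that group captured — 3 items.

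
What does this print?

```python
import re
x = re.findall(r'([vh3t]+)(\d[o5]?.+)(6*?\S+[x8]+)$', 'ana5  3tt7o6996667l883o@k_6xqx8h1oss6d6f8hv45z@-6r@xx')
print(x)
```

This matches one or more of one of [vh3t] (captured); then a digit, then optionally one of [o5], then one or more of any character (captured); then zero or more of the literal '6' (lazy), then one or more of a non-whitespace character, then one or more of one of [x8] (captured); then anchored at the end.
Walking the string: at [6:53] match '3tt7o6996667l883o@k_6xqx8h1oss6d6f8hv45z@-6r@xx', groups = ('3tt', '7o6996667l883o@k_6xqx8h1oss6d6f8hv45z@-6r@', 'xx').
3 groups means the one result is a tuple of 3 captured strings — 1 here.

[('3tt', '7o6996667l883o@k_6xqx8h1oss6d6f8hv45z@-6r@', 'xx')]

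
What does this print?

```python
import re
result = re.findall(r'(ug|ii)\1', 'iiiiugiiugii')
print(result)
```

`\1` is not a pattern — it's the concrete string captured by group 1, re-applied verbatim.
`findall` collects group 1 from the one match (1 total).

['ii']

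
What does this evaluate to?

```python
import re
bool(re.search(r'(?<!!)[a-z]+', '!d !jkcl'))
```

True

The negative lookahead/lookbehind blocks any match where the forbidden context is present.
The match spans [5:8] → 'kcl'.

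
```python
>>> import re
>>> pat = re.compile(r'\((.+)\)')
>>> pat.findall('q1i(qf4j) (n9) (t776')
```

['qf4j) (n9']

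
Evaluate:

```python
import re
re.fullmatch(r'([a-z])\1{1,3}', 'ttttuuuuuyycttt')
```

The backreference `\1` re-matches whatever the first group consumed, character for character.
`re.fullmatch` is like wrapping the pattern in `^…$` (in single-line mode).
Here the pattern can't cover the whole string, so the call returns None.

None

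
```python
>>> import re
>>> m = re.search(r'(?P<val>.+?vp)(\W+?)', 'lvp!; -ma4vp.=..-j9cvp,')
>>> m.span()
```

(0, 4)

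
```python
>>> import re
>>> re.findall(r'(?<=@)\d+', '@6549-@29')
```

Because the assertion is zero-width, the text it checks is not consumed and won't appear in the result.
With no groups in the pattern, `findall` gives back each whole match — 2 here.

['6549', '29']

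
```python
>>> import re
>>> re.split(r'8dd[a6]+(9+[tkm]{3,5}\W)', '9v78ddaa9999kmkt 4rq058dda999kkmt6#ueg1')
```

['9v7', '9999kmkt ', '4rq058dda999kkmt6#ueg1']

The pattern matches the literal '8dd', then one or more of one of [a6]; then one or more of a literal '9', then 3 to 5 of one of [tkm], then a non-word character (captured).
Matches to split on: at [3:17] → '8ddaa9999kmkt '.
The group in the pattern means `split` returns the separators' captures alongside the pieces.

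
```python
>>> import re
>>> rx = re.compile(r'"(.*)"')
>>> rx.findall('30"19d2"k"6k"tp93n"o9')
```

['19d2"k"6k"tp93n']

With a single group, `findall` returns only what that group captured — 1 item.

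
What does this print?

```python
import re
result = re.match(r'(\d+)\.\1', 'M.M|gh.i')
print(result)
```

`re.match` only tries the pattern at the start of the string.
Here the pattern fails at index 0, so the call returns None.

None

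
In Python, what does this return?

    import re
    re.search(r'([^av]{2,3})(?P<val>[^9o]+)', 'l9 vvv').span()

This matches 2 to 3 of any character except [av] (captured); then one or more of any character except [9o] (captured as 'val').
The match spans [0:6] → 'l9 vvv'.

(0, 6)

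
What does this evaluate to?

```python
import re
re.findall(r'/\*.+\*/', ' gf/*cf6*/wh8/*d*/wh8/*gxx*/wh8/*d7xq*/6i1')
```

['/*cf6*/wh8/*d*/wh8/*gxx*/wh8/*d7xq*/']

Since nothing is captured, `findall` lists the 1 matched substring directly.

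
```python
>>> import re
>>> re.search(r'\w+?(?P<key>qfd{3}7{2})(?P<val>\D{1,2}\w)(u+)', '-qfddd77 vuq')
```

None

Pattern: one or more of a word character (lazy); then the literal 'qf', then exactly 3 of a literal 'd', then exactly 2 of a literal '7' (captured as 'key'); then 1 to 2 of a non-digit, then a word character (captured as 'val'); then one or more of a literal 'u' (captured).
Unlike `match`, `search` isn't anchored — it looks for the pattern anywhere in the string.
Here nothing in the string fits, so the call returns None.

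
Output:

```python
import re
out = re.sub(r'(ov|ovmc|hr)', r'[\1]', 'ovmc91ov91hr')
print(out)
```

Alternation tries branches left to right and keeps the first one that lets the overall match succeed at that position.
Matches: at [0:2] → 'ov'; at [6:8] → 'ov'; at [10:12] → 'hr'.
Each match is replaced using the text its own group 1 captured.

[ov]mc91[ov]91[hr]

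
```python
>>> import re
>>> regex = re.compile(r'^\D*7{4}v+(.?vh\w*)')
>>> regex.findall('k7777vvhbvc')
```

['vhbvc']

This matches anchored at the start of the string; then zero or more of a non-digit; then exactly 4 of the literal '7', then one or more of the literal 'v'; then optionally any character, then the literal 'vh', then zero or more of a word character (captured).
`findall` collects group 1 from the one match (1 total).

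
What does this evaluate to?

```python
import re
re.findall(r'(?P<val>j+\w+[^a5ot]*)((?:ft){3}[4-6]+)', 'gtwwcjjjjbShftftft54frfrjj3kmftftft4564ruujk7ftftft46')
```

This matches one or more of the literal 'j', then one or more of a word character, then zero or more of any character except [a5ot] (captured as 'val'); then the literal 'ft' repeated 3 times, then one or more of a character in [4-6] (captured).
Matches: at [5:53] match 'jjjjbShftftft54frfrjj3kmftftft4564ruujk7ftftft46', groups = ('jjjjbShftftft54frfrjj3kmftftft4564ruujk7', 'ftftft46').
`findall` packs the 2 group values into a tuple for every match.

[('jjjjbShftftft54frfrjj3kmftftft4564ruujk7', 'ftftft46')]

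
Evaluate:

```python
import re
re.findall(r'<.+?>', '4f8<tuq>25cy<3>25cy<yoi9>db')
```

['<tuq>', '<3>', '<yoi9>']

The `?` after the quantifier makes it lazy — it takes as little as possible before letting the rest of the pattern try.
No capturing groups, so `findall` returns the 3 full match strings.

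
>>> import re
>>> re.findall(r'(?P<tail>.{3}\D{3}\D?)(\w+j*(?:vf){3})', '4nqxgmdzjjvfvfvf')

Pattern: exactly 3 of any character, then exactly 3 of a non-digit, then optionally a non-digit (captured as 'tail'); then one or more of a word character, then zero or more of the literal 'j', then the literal 'vf' repeated 3 times (captured).
Walking the string: at [0:16] match '4nqxgmdzjjvfvfvf', groups = ('4nqxgmd', 'zjjvfvfvf').
`findall` packs the 2 group values into a tuple for every match.

[('4nqxgmd', 'zjjvfvfvf')]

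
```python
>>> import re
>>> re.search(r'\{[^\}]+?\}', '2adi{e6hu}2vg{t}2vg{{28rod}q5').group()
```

'{e6hu}'

`re.search` tries every starting position until one works.
The match spans [4:10] → '{e6hu}'.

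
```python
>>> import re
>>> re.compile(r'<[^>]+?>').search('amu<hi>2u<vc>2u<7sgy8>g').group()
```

'<hi>'

`search` walks the string left to right and returns the first match it finds.
The match spans [3:7] → '<hi>'.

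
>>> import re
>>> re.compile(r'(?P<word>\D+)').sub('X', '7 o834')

'7X834'

This matches one or more of a non-digit (captured as 'word').
Matches: at [1:3] → ' o'.
Every occurrence is swapped for 'X'.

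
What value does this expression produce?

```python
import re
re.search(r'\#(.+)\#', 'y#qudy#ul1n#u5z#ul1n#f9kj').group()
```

'#qudy#ul1n#u5z#ul1n#'

`re.search` tries every starting position until one works.
The match spans [1:21] → '#qudy#ul1n#u5z#ul1n#'.
Captured: group 1 = 'qudy#ul1n#u5z#ul1n'.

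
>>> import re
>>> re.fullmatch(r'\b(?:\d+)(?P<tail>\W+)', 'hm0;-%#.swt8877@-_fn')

None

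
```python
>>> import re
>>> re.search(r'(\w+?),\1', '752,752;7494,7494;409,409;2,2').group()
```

A backreference is literal: `\1` must see the identical characters the first group matched.
The match spans [0:7] → '752,752'.

'752,752'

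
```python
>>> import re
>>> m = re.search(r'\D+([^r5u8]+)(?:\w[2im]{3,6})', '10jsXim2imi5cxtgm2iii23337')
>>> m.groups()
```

('m',)

Pattern: one or more of a non-digit; then one or more of any character except [r5u8] (captured); then a word character, then 3 to 6 of one of [2im] (non-capturing group).
`re.search` scans for the first position where the pattern succeeds.
The match spans [2:11] → 'jsXim2imi'.
Captured: group 1 = 'm'.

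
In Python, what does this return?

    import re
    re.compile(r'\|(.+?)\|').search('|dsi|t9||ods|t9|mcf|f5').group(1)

'dsi'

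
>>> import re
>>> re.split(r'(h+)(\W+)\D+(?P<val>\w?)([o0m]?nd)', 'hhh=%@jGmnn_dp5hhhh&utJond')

['hhh=%@jGmnn_dp5', 'hhhh', '&', '', 'nd', '']

Because the pattern has a capturing group, `split` also inserts each captured text between the pieces.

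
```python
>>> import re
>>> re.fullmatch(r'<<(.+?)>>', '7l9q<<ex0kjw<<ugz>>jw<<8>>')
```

None

For `fullmatch`, every character of the input must be accounted for by the pattern.
Here the string isn't matched end-to-end, so the call returns None.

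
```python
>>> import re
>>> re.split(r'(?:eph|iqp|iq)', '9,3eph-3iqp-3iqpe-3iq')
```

['9,3', '-3', '-3', 'e-3', '']

The regex engine tests alternatives in the order written; an earlier branch that matches wins even if a later one would match more.
Matches to split on: at [3:6] → 'eph'; at [8:11] → 'iqp'; at [13:16] → 'iqp'; at [19:21] → 'iq'.
The string is cut at each match, leaving 5 pieces.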